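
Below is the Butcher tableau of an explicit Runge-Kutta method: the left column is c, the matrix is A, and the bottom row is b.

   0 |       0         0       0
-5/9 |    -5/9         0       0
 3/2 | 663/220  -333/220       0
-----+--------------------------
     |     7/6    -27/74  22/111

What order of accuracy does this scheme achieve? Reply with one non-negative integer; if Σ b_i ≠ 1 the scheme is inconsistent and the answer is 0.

3

b = (7/6, -27/74, 22/111)
c = (0, -5/9, 3/2)
Ac = (0, 0, 37/44)
Σ b_i: 7/6·1 + (-27/74)·1 + 22/111·1 = 1 ✓
b·c: (-27/74)·(-5/9) + 22/111·3/2 = 1/2 ✓
b·c²: (-27/74)·25/81 + 22/111·9/4 = 1/3 ✓
b·Ac: 22/111·37/44 = 1/6 ✓; 3 stages ⇒ order 3.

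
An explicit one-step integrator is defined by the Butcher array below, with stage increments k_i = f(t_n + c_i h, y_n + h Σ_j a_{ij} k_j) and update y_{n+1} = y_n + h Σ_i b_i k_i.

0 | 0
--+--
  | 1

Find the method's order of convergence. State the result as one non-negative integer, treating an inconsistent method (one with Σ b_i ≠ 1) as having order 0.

1

b = (1)
c = (0)
Σ b_i: 1·1 = 1 ✓; 1 stage ⇒ order 1.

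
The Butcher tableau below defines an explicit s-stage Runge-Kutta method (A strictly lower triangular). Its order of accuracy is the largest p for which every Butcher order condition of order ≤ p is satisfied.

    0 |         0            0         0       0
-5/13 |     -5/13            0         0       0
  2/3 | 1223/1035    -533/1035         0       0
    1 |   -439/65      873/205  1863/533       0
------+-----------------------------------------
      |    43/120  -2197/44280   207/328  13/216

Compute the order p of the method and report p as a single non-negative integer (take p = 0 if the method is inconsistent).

4

b = (43/120, -2197/44280, 207/328, 13/216)
c = (0, -5/13, 2/3, 1)
Ac = (0, 0, 41/207, 9/13)
Σ b_i: 43/120·1 + (-2197/44280)·1 + 207/328·1 + 13/216·1 = 1 ✓
b·c: (-2197/44280)·(-5/13) + 207/328·2/3 + 13/216·1 = 1/2 ✓
b·c²: (-2197/44280)·25/169 + 207/328·4/9 + 13/216·1 = 1/3 ✓
b·Ac: 207/328·41/207 + 13/216·9/13 = 1/6 ✓
b·c³: (-2197/44280)·(-125/2197) + 207/328·8/27 + 13/216·1 = 1/4 ✓
b·(c∘Ac): 207/328·82/621 + 13/216·9/13 = 1/8 ✓
b·Ac²: 207/328·(-205/2691) + 13/216·369/169 = 1/12 ✓
b·A²c: 13/216·9/13 = 1/24 ✓; 4 stages ⇒ order 4.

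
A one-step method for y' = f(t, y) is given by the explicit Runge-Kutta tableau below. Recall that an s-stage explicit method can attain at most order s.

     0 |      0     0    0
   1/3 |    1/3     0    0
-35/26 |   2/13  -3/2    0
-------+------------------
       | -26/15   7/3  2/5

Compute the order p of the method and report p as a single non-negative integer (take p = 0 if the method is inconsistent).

b = (-26/15, 7/3, 2/5)
c = (0, 1/3, -35/26)
Ac = (0, 0, -1/2)
Σ b_i: (-26/15)·1 + 7/3·1 + 2/5·1 = 1 ✓
b·c: 7/3·1/3 + 2/5·(-35/26) = 28/117 ≠ 1/2 ⇒ order 1.

1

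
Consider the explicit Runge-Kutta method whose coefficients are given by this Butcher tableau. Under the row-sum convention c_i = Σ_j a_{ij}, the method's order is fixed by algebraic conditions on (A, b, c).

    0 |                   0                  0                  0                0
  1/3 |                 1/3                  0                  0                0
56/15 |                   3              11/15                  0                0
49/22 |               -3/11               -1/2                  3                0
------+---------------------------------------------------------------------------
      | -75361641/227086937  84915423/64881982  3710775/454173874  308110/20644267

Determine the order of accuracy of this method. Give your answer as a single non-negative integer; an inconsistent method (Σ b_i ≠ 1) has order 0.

b = (-75361641/227086937, 84915423/64881982, 3710775/454173874, 308110/20644267)
c = (0, 1/3, 56/15, 49/22)
Ac = (0, 0, 11/45, 331/30)
Σ b_i: (-75361641/227086937)·1 + 84915423/64881982·1 + 3710775/454173874·1 + 308110/20644267·1 = 1 ✓
b·c: 84915423/64881982·1/3 + 3710775/454173874·56/15 + 308110/20644267·49/22 = 1/2 ✓
b·c²: 84915423/64881982·1/9 + 3710775/454173874·3136/225 + 308110/20644267·2401/484 = 1/3 ✓
b·Ac: 3710775/454173874·11/45 + 308110/20644267·331/30 = 1/6 ✓
b·c³: 84915423/64881982·1/27 + 3710775/454173874·175616/3375 + 308110/20644267·117649/10648 = 41013894557/64233162180 ≠ 1/4 ⇒ order 3.
b·(c∘Ac): 3710775/454173874·616/675 + 308110/20644267·16219/660 = 19865567/53085258 ≠ 1/8
b·Ac²: 3710775/454173874·11/135 + 308110/20644267·18791/450 = 165596561/265426290 ≠ 1/12
b·A²c: 308110/20644267·11/15 = 677842/61932801 ≠ 1/24

3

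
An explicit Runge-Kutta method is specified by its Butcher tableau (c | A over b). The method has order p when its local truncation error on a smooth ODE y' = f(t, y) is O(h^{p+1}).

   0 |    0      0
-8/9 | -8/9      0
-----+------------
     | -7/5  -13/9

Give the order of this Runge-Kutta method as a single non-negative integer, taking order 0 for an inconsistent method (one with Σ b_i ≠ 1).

b = (-7/5, -13/9)
c = (0, -8/9)
Σ b_i: (-7/5)·1 + (-13/9)·1 = -128/45 ≠ 1 ⇒ order 0.

0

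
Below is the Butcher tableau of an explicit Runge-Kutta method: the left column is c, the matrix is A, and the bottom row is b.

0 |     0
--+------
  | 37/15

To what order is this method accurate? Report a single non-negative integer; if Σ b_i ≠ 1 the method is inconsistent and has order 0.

0

b = (37/15)
c = (0)
Σ b_i: 37/15·1 = 37/15 ≠ 1 ⇒ order 0.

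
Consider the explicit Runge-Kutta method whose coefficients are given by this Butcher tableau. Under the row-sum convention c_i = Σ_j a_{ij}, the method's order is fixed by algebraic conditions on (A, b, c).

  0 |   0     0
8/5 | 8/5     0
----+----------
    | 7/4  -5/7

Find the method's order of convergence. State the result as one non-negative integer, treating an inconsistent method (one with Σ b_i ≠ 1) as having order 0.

0

b = (7/4, -5/7)
c = (0, 8/5)
Σ b_i: 7/4·1 + (-5/7)·1 = 29/28 ≠ 1 ⇒ order 0.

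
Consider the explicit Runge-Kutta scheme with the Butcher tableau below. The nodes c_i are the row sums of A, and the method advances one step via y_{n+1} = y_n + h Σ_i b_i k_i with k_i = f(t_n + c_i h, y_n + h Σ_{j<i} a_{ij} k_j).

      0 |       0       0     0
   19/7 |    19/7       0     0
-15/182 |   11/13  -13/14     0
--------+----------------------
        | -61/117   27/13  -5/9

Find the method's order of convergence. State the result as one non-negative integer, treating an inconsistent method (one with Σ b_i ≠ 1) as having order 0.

b = (-61/117, 27/13, -5/9)
c = (0, 19/7, -15/182)
Ac = (0, 0, -247/98)
Σ b_i: (-61/117)·1 + 27/13·1 + (-5/9)·1 = 1 ✓
b·c: 27/13·19/7 + (-5/9)·(-15/182) = 3103/546 ≠ 1/2 ⇒ order 1.

1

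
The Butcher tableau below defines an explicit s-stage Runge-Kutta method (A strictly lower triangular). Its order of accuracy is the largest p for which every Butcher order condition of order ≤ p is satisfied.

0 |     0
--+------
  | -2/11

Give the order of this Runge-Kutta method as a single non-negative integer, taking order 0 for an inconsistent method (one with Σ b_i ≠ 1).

b = (-2/11)
c = (0)
Σ b_i: (-2/11)·1 = -2/11 ≠ 1 ⇒ order 0.

0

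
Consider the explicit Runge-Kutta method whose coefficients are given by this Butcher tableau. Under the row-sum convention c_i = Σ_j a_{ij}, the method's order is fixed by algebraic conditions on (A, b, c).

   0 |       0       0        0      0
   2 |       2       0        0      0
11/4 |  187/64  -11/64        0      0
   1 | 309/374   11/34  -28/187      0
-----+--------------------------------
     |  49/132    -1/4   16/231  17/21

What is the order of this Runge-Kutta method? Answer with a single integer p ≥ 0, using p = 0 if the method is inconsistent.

b = (49/132, -1/4, 16/231, 17/21)
c = (0, 2, 11/4, 1)
Ac = (0, 0, -11/32, 4/17)
Σ b_i: 49/132·1 + (-1/4)·1 + 16/231·1 + 17/21·1 = 1 ✓
b·c: (-1/4)·2 + 16/231·11/4 + 17/21·1 = 1/2 ✓
b·c²: (-1/4)·4 + 16/231·121/16 + 17/21·1 = 1/3 ✓
b·Ac: 16/231·(-11/32) + 17/21·4/17 = 1/6 ✓
b·c³: (-1/4)·8 + 16/231·1331/64 + 17/21·1 = 1/4 ✓
b·(c∘Ac): 16/231·(-121/128) + 17/21·4/17 = 1/8 ✓
b·Ac²: 16/231·(-11/16) + 17/21·11/68 = 1/12 ✓
b·A²c: 17/21·7/136 = 1/24 ✓; 4 stages ⇒ order 4.

4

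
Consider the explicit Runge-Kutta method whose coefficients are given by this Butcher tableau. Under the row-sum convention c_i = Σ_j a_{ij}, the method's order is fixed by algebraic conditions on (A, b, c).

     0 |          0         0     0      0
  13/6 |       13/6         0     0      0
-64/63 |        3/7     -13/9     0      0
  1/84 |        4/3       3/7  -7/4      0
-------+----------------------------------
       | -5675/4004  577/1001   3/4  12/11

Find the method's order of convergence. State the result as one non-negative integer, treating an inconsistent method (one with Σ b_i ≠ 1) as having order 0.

2

b = (-5675/4004, 577/1001, 3/4, 12/11)
c = (0, 13/6, -64/63, 1/84)
Ac = (0, 0, -169/54, 341/126)
Σ b_i: (-5675/4004)·1 + 577/1001·1 + 3/4·1 + 12/11·1 = 1 ✓
b·c: 577/1001·13/6 + 3/4·(-64/63) + 12/11·1/84 = 1/2 ✓
b·c²: 577/1001·169/36 + 3/4·4096/3969 + 12/11·1/7056 = 101293/29106 ≠ 1/3 ⇒ order 2.
b·Ac: 3/4·(-169/54) + 12/11·341/126 = 305/504 ≠ 1/6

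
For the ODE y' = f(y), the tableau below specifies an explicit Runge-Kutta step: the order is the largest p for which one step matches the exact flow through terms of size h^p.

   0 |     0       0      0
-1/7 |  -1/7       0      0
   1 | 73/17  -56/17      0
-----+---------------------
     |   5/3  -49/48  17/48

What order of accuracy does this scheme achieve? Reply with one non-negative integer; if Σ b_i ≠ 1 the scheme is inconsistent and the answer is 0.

3

b = (5/3, -49/48, 17/48)
c = (0, -1/7, 1)
Ac = (0, 0, 8/17)
Σ b_i: 5/3·1 + (-49/48)·1 + 17/48·1 = 1 ✓
b·c: (-49/48)·(-1/7) + 17/48·1 = 1/2 ✓
b·c²: (-49/48)·1/49 + 17/48·1 = 1/3 ✓
b·Ac: 17/48·8/17 = 1/6 ✓; 3 stages ⇒ order 3.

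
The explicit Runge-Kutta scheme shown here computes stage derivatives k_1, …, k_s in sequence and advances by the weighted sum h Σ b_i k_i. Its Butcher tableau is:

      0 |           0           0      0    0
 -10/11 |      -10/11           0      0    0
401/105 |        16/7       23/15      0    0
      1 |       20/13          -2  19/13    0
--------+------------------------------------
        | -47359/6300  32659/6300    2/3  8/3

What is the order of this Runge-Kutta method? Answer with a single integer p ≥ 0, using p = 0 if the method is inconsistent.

2

b = (-47359/6300, 32659/6300, 2/3, 8/3)
c = (0, -10/11, 401/105, 1)
Ac = (0, 0, -46/33, 111109/15015)
Σ b_i: (-47359/6300)·1 + 32659/6300·1 + 2/3·1 + 8/3·1 = 1 ✓
b·c: 32659/6300·(-10/11) + 2/3·401/105 + 8/3·1 = 1/2 ✓
b·c²: 32659/6300·100/121 + 2/3·160801/11025 + 8/3·1 = 6066547/363825 ≠ 1/3 ⇒ order 2.
b·Ac: 2/3·(-46/33) + 8/3·111109/15015 = 847012/45045 ≠ 1/6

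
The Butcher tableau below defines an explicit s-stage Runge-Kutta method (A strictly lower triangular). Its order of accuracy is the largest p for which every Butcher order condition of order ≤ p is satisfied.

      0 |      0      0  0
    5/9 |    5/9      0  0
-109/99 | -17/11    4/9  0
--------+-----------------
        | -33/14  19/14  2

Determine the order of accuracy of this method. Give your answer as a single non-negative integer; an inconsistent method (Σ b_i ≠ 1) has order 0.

1

b = (-33/14, 19/14, 2)
c = (0, 5/9, -109/99)
Ac = (0, 0, 20/81)
Σ b_i: (-33/14)·1 + 19/14·1 + 2·1 = 1 ✓
b·c: 19/14·5/9 + 2·(-109/99) = -223/154 ≠ 1/2 ⇒ order 1.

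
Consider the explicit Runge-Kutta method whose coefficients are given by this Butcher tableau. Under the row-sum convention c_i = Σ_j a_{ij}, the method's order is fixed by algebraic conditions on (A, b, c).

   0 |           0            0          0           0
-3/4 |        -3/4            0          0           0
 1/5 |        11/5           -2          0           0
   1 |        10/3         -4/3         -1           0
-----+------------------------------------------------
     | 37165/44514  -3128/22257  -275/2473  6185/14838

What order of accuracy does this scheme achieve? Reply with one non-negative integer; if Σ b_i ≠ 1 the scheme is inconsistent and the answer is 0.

b = (37165/44514, -3128/22257, -275/2473, 6185/14838)
c = (0, -3/4, 1/5, 1)
Ac = (0, 0, 3/2, 4/5)
Σ b_i: 37165/44514·1 + (-3128/22257)·1 + (-275/2473)·1 + 6185/14838·1 = 1 ✓
b·c: (-3128/22257)·(-3/4) + (-275/2473)·1/5 + 6185/14838·1 = 1/2 ✓
b·c²: (-3128/22257)·9/16 + (-275/2473)·1/25 + 6185/14838·1 = 1/3 ✓
b·Ac: (-275/2473)·3/2 + 6185/14838·4/5 = 1/6 ✓
b·c³: (-3128/22257)·(-27/64) + (-275/2473)·1/125 + 6185/14838·1 = 141031/296760 ≠ 1/4 ⇒ order 3.
b·(c∘Ac): (-275/2473)·3/10 + 6185/14838·4/5 = 4453/14838 ≠ 1/8
b·Ac²: (-275/2473)·(-9/8) + 6185/14838·(-79/100) = -30299/148380 ≠ 1/12
b·A²c: 6185/14838·(-3/2) = -6185/9892 ≠ 1/24

3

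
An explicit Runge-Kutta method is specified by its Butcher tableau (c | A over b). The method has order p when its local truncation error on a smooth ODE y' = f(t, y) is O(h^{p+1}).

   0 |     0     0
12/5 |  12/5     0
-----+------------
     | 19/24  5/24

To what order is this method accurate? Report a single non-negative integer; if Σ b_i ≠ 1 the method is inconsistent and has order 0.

2

b = (19/24, 5/24)
c = (0, 12/5)
Σ b_i: 19/24·1 + 5/24·1 = 1 ✓
b·c: 5/24·12/5 = 1/2 ✓; 2 stages ⇒ order 2.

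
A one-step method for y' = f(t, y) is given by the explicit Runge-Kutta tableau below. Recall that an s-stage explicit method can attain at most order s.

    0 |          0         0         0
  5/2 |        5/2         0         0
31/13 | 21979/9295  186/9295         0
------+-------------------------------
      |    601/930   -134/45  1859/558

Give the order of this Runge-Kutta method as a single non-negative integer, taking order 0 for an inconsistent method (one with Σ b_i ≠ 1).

3

b = (601/930, -134/45, 1859/558)
c = (0, 5/2, 31/13)
Ac = (0, 0, 93/1859)
Σ b_i: 601/930·1 + (-134/45)·1 + 1859/558·1 = 1 ✓
b·c: (-134/45)·5/2 + 1859/558·31/13 = 1/2 ✓
b·c²: (-134/45)·25/4 + 1859/558·961/169 = 1/3 ✓
b·Ac: 1859/558·93/1859 = 1/6 ✓; 3 stages ⇒ order 3.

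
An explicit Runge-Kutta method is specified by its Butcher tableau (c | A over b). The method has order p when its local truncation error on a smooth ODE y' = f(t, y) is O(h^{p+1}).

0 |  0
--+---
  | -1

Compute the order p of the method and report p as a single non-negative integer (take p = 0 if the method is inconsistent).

0

b = (-1)
c = (0)
Σ b_i: (-1)·1 = -1 ≠ 1 ⇒ order 0.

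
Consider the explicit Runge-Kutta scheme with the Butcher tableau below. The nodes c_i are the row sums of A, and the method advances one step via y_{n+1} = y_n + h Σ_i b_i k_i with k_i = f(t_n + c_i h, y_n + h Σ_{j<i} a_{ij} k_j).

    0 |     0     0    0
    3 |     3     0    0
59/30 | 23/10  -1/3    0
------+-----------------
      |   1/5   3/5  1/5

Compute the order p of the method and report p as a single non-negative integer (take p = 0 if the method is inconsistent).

1

b = (1/5, 3/5, 1/5)
c = (0, 3, 59/30)
Ac = (0, 0, -1)
Σ b_i: 1/5·1 + 3/5·1 + 1/5·1 = 1 ✓
b·c: 3/5·3 + 1/5·59/30 = 329/150 ≠ 1/2 ⇒ order 1.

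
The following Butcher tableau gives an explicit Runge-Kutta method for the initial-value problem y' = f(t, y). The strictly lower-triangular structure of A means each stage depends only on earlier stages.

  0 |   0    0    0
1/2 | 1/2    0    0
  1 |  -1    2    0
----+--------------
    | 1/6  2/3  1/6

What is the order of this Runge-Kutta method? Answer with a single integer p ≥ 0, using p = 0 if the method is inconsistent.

b = (1/6, 2/3, 1/6)
c = (0, 1/2, 1)
Ac = (0, 0, 1)
Σ b_i: 1/6·1 + 2/3·1 + 1/6·1 = 1 ✓
b·c: 2/3·1/2 + 1/6·1 = 1/2 ✓
b·c²: 2/3·1/4 + 1/6·1 = 1/3 ✓
b·Ac: 1/6·1 = 1/6 ✓; 3 stages ⇒ order 3.

3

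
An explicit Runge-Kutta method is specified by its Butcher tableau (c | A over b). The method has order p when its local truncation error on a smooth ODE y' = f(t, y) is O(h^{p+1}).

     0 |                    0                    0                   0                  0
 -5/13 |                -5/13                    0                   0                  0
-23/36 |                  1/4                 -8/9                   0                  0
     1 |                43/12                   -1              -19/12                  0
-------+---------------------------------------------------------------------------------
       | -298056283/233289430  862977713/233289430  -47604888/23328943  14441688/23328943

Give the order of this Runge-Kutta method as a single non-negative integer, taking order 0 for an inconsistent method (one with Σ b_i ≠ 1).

3

b = (-298056283/233289430, 862977713/233289430, -47604888/23328943, 14441688/23328943)
c = (0, -5/13, -23/36, 1)
Ac = (0, 0, 40/117, 7841/5616)
Σ b_i: (-298056283/233289430)·1 + 862977713/233289430·1 + (-47604888/23328943)·1 + 14441688/23328943·1 = 1 ✓
b·c: 862977713/233289430·(-5/13) + (-47604888/23328943)·(-23/36) + 14441688/23328943·1 = 1/2 ✓
b·c²: 862977713/233289430·25/169 + (-47604888/23328943)·529/1296 + 14441688/23328943·1 = 1/3 ✓
b·Ac: (-47604888/23328943)·40/117 + 14441688/23328943·7841/5616 = 1/6 ✓
b·c³: 862977713/233289430·(-125/2197) + (-47604888/23328943)·(-12167/46656) + 14441688/23328943·1 = 61624823207/65507671944 ≠ 1/4 ⇒ order 3.
b·(c∘Ac): (-47604888/23328943)·(-230/1053) + 14441688/23328943·7841/5616 = 794595393/606552518 ≠ 1/8
b·Ac²: (-47604888/23328943)·(-200/1521) + 14441688/23328943·(-2087419/2628288) = -14629919477/65507671944 ≠ 1/12
b·A²c: 14441688/23328943·(-190/351) = -304880080/909828777 ≠ 1/24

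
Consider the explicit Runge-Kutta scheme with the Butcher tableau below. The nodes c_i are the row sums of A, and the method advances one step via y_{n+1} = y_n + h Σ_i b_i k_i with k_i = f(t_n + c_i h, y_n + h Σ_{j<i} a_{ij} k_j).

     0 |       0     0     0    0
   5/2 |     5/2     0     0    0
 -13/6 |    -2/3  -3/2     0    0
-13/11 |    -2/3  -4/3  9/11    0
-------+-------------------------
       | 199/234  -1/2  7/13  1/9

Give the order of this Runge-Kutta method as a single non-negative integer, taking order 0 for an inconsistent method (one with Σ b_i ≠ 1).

b = (199/234, -1/2, 7/13, 1/9)
c = (0, 5/2, -13/6, -13/11)
Ac = (0, 0, -15/4, -337/66)
Σ b_i: 199/234·1 + (-1/2)·1 + 7/13·1 + 1/9·1 = 1 ✓
b·c: (-1/2)·5/2 + 7/13·(-13/6) + 1/9·(-13/11) = -1009/396 ≠ 1/2 ⇒ order 1.

1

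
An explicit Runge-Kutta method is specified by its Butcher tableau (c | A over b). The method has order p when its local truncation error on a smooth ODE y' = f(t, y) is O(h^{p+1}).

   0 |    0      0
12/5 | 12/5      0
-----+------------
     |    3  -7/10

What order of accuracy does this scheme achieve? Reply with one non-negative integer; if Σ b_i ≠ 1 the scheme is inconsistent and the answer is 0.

0

b = (3, -7/10)
c = (0, 12/5)
Σ b_i: 3·1 + (-7/10)·1 = 23/10 ≠ 1 ⇒ order 0.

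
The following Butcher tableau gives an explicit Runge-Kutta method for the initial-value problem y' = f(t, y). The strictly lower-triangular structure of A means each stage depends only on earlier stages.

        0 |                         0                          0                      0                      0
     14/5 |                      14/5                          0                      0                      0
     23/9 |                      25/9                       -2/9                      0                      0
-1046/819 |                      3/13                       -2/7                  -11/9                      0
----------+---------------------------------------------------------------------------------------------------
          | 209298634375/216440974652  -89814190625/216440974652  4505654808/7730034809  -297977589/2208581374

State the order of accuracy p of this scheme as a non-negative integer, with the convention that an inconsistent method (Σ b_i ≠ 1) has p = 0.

3

b = (209298634375/216440974652, -89814190625/216440974652, 4505654808/7730034809, -297977589/2208581374)
c = (0, 14/5, 23/9, -1046/819)
Ac = (0, 0, -28/45, -1589/405)
Σ b_i: 209298634375/216440974652·1 + (-89814190625/216440974652)·1 + 4505654808/7730034809·1 + (-297977589/2208581374)·1 = 1 ✓
b·c: (-89814190625/216440974652)·14/5 + 4505654808/7730034809·23/9 + (-297977589/2208581374)·(-1046/819) = 1/2 ✓
b·c²: (-89814190625/216440974652)·196/25 + 4505654808/7730034809·529/81 + (-297977589/2208581374)·1094116/670761 = 1/3 ✓
b·Ac: 4505654808/7730034809·(-28/45) + (-297977589/2208581374)·(-1589/405) = 1/6 ✓
b·c³: (-89814190625/216440974652)·2744/125 + 4505654808/7730034809·12167/729 + (-297977589/2208581374)·(-1144445336/549353259) = 17094989359610/18992695525713 ≠ 1/4 ⇒ order 3.
b·(c∘Ac): 4505654808/7730034809·(-644/405) + (-297977589/2208581374)·237442/47385 = -238960301131/149079242745 ≠ 1/8
b·Ac²: 4505654808/7730034809·(-392/225) + (-297977589/2208581374)·(-186299/18225) = 108426862481/298158485490 ≠ 1/12
b·A²c: (-297977589/2208581374)·308/405 = -1699575878/16564360305 ≠ 1/24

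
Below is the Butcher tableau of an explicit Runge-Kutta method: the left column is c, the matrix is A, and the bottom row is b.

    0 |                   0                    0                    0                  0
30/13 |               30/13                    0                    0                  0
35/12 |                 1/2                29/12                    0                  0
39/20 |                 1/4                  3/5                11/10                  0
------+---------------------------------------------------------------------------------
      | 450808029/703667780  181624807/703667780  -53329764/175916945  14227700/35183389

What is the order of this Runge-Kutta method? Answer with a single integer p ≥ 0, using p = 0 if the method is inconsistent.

3

b = (450808029/703667780, 181624807/703667780, -53329764/175916945, 14227700/35183389)
c = (0, 30/13, 35/12, 39/20)
Ac = (0, 0, 145/26, 1433/312)
Σ b_i: 450808029/703667780·1 + 181624807/703667780·1 + (-53329764/175916945)·1 + 14227700/35183389·1 = 1 ✓
b·c: 181624807/703667780·30/13 + (-53329764/175916945)·35/12 + 14227700/35183389·39/20 = 1/2 ✓
b·c²: 181624807/703667780·900/169 + (-53329764/175916945)·1225/144 + 14227700/35183389·1521/400 = 1/3 ✓
b·Ac: (-53329764/175916945)·145/26 + 14227700/35183389·1433/312 = 1/6 ✓
b·c³: 181624807/703667780·27000/2197 + (-53329764/175916945)·42875/1728 + 14227700/35183389·59319/8000 = -222498391327/164658260520 ≠ 1/4 ⇒ order 3.
b·(c∘Ac): (-53329764/175916945)·5075/312 + 14227700/35183389·1433/160 = -4790845655/3659072456 ≠ 1/8
b·Ac²: (-53329764/175916945)·2175/169 + 14227700/35183389·610975/48672 = 38684926415/32931652104 ≠ 1/12
b·A²c: 14227700/35183389·319/52 = 1134659075/457384057 ≠ 1/24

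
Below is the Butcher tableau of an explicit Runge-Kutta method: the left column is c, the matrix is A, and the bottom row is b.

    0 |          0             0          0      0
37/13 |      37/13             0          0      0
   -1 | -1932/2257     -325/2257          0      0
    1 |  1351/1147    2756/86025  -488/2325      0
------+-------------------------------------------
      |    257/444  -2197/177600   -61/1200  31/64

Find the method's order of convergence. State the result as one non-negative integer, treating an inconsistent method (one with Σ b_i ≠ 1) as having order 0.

4

b = (257/444, -2197/177600, -61/1200, 31/64)
c = (0, 37/13, -1, 1)
Ac = (0, 0, -25/61, 28/93)
Σ b_i: 257/444·1 + (-2197/177600)·1 + (-61/1200)·1 + 31/64·1 = 1 ✓
b·c: (-2197/177600)·37/13 + (-61/1200)·(-1) + 31/64·1 = 1/2 ✓
b·c²: (-2197/177600)·1369/169 + (-61/1200)·1 + 31/64·1 = 1/3 ✓
b·Ac: (-61/1200)·(-25/61) + 31/64·28/93 = 1/6 ✓
b·c³: (-2197/177600)·50653/2197 + (-61/1200)·(-1) + 31/64·1 = 1/4 ✓
b·(c∘Ac): (-61/1200)·25/61 + 31/64·28/93 = 1/8 ✓
b·Ac²: (-61/1200)·(-925/793) + 31/64·20/403 = 1/12 ✓
b·A²c: 31/64·8/93 = 1/24 ✓; 4 stages ⇒ order 4.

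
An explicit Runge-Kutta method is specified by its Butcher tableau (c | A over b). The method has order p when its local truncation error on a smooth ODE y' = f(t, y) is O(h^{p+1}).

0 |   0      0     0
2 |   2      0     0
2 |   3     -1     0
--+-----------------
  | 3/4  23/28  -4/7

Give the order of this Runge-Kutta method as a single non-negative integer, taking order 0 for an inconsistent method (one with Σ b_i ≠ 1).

2

b = (3/4, 23/28, -4/7)
c = (0, 2, 2)
Ac = (0, 0, -2)
Σ b_i: 3/4·1 + 23/28·1 + (-4/7)·1 = 1 ✓
b·c: 23/28·2 + (-4/7)·2 = 1/2 ✓
b·c²: 23/28·4 + (-4/7)·4 = 1 ≠ 1/3 ⇒ order 2.
b·Ac: (-4/7)·(-2) = 8/7 ≠ 1/6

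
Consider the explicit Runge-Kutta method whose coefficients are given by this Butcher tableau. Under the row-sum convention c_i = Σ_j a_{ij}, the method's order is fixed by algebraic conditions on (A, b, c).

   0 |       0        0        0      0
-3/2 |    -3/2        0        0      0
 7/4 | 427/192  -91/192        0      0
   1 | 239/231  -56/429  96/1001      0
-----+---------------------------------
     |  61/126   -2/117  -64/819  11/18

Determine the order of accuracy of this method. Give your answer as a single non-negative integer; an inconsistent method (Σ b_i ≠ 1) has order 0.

4

b = (61/126, -2/117, -64/819, 11/18)
c = (0, -3/2, 7/4, 1)
Ac = (0, 0, 91/128, 4/11)
Σ b_i: 61/126·1 + (-2/117)·1 + (-64/819)·1 + 11/18·1 = 1 ✓
b·c: (-2/117)·(-3/2) + (-64/819)·7/4 + 11/18·1 = 1/2 ✓
b·c²: (-2/117)·9/4 + (-64/819)·49/16 + 11/18·1 = 1/3 ✓
b·Ac: (-64/819)·91/128 + 11/18·4/11 = 1/6 ✓
b·c³: (-2/117)·(-27/8) + (-64/819)·343/64 + 11/18·1 = 1/4 ✓
b·(c∘Ac): (-64/819)·637/512 + 11/18·4/11 = 1/8 ✓
b·Ac²: (-64/819)·(-273/256) = 1/12 ✓
b·A²c: 11/18·3/44 = 1/24 ✓; 4 stages ⇒ order 4.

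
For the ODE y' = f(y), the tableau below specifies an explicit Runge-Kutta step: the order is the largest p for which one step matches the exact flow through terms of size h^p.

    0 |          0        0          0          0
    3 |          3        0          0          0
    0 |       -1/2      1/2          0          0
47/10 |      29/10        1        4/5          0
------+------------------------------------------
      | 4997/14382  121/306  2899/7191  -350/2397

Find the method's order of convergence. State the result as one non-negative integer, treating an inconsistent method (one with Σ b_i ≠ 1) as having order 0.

3

b = (4997/14382, 121/306, 2899/7191, -350/2397)
c = (0, 3, 0, 47/10)
Ac = (0, 0, 3/2, 3)
Σ b_i: 4997/14382·1 + 121/306·1 + 2899/7191·1 + (-350/2397)·1 = 1 ✓
b·c: 121/306·3 + (-350/2397)·47/10 = 1/2 ✓
b·c²: 121/306·9 + (-350/2397)·2209/100 = 1/3 ✓
b·Ac: 2899/7191·3/2 + (-350/2397)·3 = 1/6 ✓
b·c³: 121/306·27 + (-350/2397)·103823/1000 = -269/60 ≠ 1/4 ⇒ order 3.
b·(c∘Ac): (-350/2397)·141/10 = -35/17 ≠ 1/8
b·Ac²: 2899/7191·9/2 + (-350/2397)·9 = 1/2 ≠ 1/12
b·A²c: (-350/2397)·6/5 = -140/799 ≠ 1/24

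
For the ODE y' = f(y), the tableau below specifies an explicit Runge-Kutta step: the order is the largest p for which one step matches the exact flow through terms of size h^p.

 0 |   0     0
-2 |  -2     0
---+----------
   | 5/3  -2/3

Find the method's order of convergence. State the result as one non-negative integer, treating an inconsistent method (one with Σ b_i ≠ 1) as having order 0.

1

b = (5/3, -2/3)
c = (0, -2)
Σ b_i: 5/3·1 + (-2/3)·1 = 1 ✓
b·c: (-2/3)·(-2) = 4/3 ≠ 1/2 ⇒ order 1.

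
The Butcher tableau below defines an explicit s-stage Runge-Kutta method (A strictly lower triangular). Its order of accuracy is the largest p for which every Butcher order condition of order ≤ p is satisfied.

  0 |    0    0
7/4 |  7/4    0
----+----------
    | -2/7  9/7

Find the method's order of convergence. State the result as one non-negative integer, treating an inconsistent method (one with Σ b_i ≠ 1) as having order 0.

1

b = (-2/7, 9/7)
c = (0, 7/4)
Σ b_i: (-2/7)·1 + 9/7·1 = 1 ✓
b·c: 9/7·7/4 = 9/4 ≠ 1/2 ⇒ order 1.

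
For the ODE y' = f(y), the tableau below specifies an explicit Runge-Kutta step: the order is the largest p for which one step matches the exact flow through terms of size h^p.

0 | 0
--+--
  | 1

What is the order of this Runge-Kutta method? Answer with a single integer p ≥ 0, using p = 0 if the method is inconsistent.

1

b = (1)
c = (0)
Σ b_i: 1·1 = 1 ✓; 1 stage ⇒ order 1.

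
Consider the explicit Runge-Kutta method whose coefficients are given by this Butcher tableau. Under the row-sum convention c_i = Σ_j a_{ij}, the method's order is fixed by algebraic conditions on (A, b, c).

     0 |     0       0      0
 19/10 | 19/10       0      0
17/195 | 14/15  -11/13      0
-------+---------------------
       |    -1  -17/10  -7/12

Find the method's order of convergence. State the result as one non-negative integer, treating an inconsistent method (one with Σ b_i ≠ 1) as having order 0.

0

b = (-1, -17/10, -7/12)
c = (0, 19/10, 17/195)
Ac = (0, 0, -209/130)
Σ b_i: (-1)·1 + (-17/10)·1 + (-7/12)·1 = -197/60 ≠ 1 ⇒ order 0.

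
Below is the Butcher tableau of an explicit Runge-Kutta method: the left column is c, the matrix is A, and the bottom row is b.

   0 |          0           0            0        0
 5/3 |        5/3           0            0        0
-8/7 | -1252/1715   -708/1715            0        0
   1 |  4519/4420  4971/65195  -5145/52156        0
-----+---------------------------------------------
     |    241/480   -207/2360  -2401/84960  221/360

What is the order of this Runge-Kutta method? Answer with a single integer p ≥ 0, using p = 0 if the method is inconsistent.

b = (241/480, -207/2360, -2401/84960, 221/360)
c = (0, 5/3, -8/7, 1)
Ac = (0, 0, -236/343, 53/221)
Σ b_i: 241/480·1 + (-207/2360)·1 + (-2401/84960)·1 + 221/360·1 = 1 ✓
b·c: (-207/2360)·5/3 + (-2401/84960)·(-8/7) + 221/360·1 = 1/2 ✓
b·c²: (-207/2360)·25/9 + (-2401/84960)·64/49 + 221/360·1 = 1/3 ✓
b·Ac: (-2401/84960)·(-236/343) + 221/360·53/221 = 1/6 ✓
b·c³: (-207/2360)·125/27 + (-2401/84960)·(-512/343) + 221/360·1 = 1/4 ✓
b·(c∘Ac): (-2401/84960)·1888/2401 + 221/360·53/221 = 1/8 ✓
b·Ac²: (-2401/84960)·(-1180/1029) + 221/360·55/663 = 1/12 ✓
b·A²c: 221/360·15/221 = 1/24 ✓; 4 stages ⇒ order 4.

4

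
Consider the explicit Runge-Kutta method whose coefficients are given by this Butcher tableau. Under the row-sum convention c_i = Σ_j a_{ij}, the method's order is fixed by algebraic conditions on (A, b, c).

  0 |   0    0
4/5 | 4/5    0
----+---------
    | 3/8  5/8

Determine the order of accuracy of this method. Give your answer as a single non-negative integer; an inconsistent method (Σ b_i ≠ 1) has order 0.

2

b = (3/8, 5/8)
c = (0, 4/5)
Σ b_i: 3/8·1 + 5/8·1 = 1 ✓
b·c: 5/8·4/5 = 1/2 ✓; 2 stages ⇒ order 2.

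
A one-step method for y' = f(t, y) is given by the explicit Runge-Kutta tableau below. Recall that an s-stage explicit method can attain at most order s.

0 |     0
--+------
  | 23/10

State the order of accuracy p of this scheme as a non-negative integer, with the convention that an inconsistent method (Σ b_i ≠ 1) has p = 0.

0

b = (23/10)
c = (0)
Σ b_i: 23/10·1 = 23/10 ≠ 1 ⇒ order 0.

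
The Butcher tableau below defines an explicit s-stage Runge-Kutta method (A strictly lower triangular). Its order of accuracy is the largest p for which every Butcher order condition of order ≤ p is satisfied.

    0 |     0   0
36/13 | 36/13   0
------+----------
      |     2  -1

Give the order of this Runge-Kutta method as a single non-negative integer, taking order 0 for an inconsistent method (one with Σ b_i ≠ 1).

b = (2, -1)
c = (0, 36/13)
Σ b_i: 2·1 + (-1)·1 = 1 ✓
b·c: (-1)·36/13 = -36/13 ≠ 1/2 ⇒ order 1.

1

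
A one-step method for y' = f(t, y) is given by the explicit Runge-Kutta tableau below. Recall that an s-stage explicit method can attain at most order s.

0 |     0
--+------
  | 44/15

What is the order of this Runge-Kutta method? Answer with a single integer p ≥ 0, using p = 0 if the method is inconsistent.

0

b = (44/15)
c = (0)
Σ b_i: 44/15·1 = 44/15 ≠ 1 ⇒ order 0.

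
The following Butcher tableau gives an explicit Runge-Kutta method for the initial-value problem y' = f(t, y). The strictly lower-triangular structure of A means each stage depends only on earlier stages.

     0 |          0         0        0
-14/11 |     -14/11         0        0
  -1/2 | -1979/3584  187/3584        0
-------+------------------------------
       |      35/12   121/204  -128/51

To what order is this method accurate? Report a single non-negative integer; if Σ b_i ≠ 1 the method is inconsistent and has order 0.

3

b = (35/12, 121/204, -128/51)
c = (0, -14/11, -1/2)
Ac = (0, 0, -17/256)
Σ b_i: 35/12·1 + 121/204·1 + (-128/51)·1 = 1 ✓
b·c: 121/204·(-14/11) + (-128/51)·(-1/2) = 1/2 ✓
b·c²: 121/204·196/121 + (-128/51)·1/4 = 1/3 ✓
b·Ac: (-128/51)·(-17/256) = 1/6 ✓; 3 stages ⇒ order 3.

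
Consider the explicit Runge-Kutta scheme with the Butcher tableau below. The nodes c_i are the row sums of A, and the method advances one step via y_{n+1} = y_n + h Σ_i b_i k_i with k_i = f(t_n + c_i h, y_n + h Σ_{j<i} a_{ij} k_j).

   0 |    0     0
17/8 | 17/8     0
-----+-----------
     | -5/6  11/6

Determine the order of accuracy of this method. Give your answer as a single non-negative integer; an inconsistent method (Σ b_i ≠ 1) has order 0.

1

b = (-5/6, 11/6)
c = (0, 17/8)
Σ b_i: (-5/6)·1 + 11/6·1 = 1 ✓
b·c: 11/6·17/8 = 187/48 ≠ 1/2 ⇒ order 1.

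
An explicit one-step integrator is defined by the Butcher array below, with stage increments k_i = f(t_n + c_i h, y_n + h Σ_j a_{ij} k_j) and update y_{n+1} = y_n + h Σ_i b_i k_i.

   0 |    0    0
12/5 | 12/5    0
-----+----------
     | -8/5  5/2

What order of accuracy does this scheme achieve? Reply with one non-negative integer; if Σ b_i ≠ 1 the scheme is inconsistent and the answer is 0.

0

b = (-8/5, 5/2)
c = (0, 12/5)
Σ b_i: (-8/5)·1 + 5/2·1 = 9/10 ≠ 1 ⇒ order 0.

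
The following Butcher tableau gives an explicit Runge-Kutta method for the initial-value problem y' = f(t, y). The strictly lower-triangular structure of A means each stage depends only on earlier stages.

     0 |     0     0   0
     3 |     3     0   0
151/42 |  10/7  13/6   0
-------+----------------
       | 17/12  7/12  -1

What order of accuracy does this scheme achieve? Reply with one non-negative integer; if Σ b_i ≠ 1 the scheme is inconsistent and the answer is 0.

b = (17/12, 7/12, -1)
c = (0, 3, 151/42)
Ac = (0, 0, 13/2)
Σ b_i: 17/12·1 + 7/12·1 + (-1)·1 = 1 ✓
b·c: 7/12·3 + (-1)·151/42 = -155/84 ≠ 1/2 ⇒ order 1.

1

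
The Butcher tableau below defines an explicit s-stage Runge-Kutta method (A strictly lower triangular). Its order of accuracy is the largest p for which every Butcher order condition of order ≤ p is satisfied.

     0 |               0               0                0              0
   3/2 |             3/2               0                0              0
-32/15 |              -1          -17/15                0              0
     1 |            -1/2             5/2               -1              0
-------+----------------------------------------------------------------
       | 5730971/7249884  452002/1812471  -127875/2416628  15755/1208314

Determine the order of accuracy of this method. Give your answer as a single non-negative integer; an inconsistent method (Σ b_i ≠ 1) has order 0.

b = (5730971/7249884, 452002/1812471, -127875/2416628, 15755/1208314)
c = (0, 3/2, -32/15, 1)
Ac = (0, 0, -17/10, 353/60)
Σ b_i: 5730971/7249884·1 + 452002/1812471·1 + (-127875/2416628)·1 + 15755/1208314·1 = 1 ✓
b·c: 452002/1812471·3/2 + (-127875/2416628)·(-32/15) + 15755/1208314·1 = 1/2 ✓
b·c²: 452002/1812471·9/4 + (-127875/2416628)·1024/225 + 15755/1208314·1 = 1/3 ✓
b·Ac: (-127875/2416628)·(-17/10) + 15755/1208314·353/60 = 1/6 ✓
b·c³: 452002/1812471·27/8 + (-127875/2416628)·(-32768/3375) + 15755/1208314·1 = 29763559/21749652 ≠ 1/4 ⇒ order 3.
b·(c∘Ac): (-127875/2416628)·272/75 + 15755/1208314·353/60 = -1670257/14499768 ≠ 1/8
b·Ac²: (-127875/2416628)·(-51/20) + 15755/1208314·1933/1800 = 16196377/108748260 ≠ 1/12
b·A²c: 15755/1208314·17/10 = 53567/2416628 ≠ 1/24

3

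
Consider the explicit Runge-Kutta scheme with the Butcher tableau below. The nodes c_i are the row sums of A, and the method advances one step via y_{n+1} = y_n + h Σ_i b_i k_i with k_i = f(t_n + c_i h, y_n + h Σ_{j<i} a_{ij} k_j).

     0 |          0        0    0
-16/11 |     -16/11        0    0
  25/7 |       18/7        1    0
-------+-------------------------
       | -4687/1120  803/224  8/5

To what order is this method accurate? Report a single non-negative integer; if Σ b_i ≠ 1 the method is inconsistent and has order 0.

2

b = (-4687/1120, 803/224, 8/5)
c = (0, -16/11, 25/7)
Ac = (0, 0, -16/11)
Σ b_i: (-4687/1120)·1 + 803/224·1 + 8/5·1 = 1 ✓
b·c: 803/224·(-16/11) + 8/5·25/7 = 1/2 ✓
b·c²: 803/224·256/121 + 8/5·625/49 = 15088/539 ≠ 1/3 ⇒ order 2.
b·Ac: 8/5·(-16/11) = -128/55 ≠ 1/6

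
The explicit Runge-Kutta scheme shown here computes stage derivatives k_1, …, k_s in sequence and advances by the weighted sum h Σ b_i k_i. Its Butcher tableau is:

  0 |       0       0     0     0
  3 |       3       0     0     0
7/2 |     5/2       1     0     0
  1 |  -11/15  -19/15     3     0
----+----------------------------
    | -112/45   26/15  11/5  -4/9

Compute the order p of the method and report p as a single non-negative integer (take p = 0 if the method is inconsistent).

1

b = (-112/45, 26/15, 11/5, -4/9)
c = (0, 3, 7/2, 1)
Ac = (0, 0, 3, 67/10)
Σ b_i: (-112/45)·1 + 26/15·1 + 11/5·1 + (-4/9)·1 = 1 ✓
b·c: 26/15·3 + 11/5·7/2 + (-4/9)·1 = 1121/90 ≠ 1/2 ⇒ order 1.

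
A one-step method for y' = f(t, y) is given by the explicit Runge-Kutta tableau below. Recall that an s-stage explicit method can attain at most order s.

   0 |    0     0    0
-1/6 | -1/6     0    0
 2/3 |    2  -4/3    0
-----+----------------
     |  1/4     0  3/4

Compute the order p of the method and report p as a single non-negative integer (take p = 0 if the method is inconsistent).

3

b = (1/4, 0, 3/4)
c = (0, -1/6, 2/3)
Ac = (0, 0, 2/9)
Σ b_i: 1/4·1 + 3/4·1 = 1 ✓
b·c: 3/4·2/3 = 1/2 ✓
b·c²: 3/4·4/9 = 1/3 ✓
b·Ac: 3/4·2/9 = 1/6 ✓; 3 stages ⇒ order 3.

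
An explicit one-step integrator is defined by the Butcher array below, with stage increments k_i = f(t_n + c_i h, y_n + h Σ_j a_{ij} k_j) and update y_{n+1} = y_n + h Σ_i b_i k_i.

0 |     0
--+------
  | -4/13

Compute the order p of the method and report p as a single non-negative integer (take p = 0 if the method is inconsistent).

b = (-4/13)
c = (0)
Σ b_i: (-4/13)·1 = -4/13 ≠ 1 ⇒ order 0.

0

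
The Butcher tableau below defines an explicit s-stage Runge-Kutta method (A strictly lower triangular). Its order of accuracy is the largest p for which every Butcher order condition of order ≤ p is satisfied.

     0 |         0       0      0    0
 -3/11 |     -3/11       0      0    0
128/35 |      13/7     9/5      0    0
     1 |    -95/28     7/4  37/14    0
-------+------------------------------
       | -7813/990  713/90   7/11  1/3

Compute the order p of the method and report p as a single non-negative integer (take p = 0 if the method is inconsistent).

b = (-7813/990, 713/90, 7/11, 1/3)
c = (0, -3/11, 128/35, 1)
Ac = (0, 0, -27/55, 99047/10780)
Σ b_i: (-7813/990)·1 + 713/90·1 + 7/11·1 + 1/3·1 = 1 ✓
b·c: 713/90·(-3/11) + 7/11·128/35 + 1/3·1 = 1/2 ✓
b·c²: 713/90·9/121 + 7/11·16384/1225 + 1/3·1 = 1198559/127050 ≠ 1/3 ⇒ order 2.
b·Ac: 7/11·(-27/55) + 1/3·99047/10780 = 195677/71148 ≠ 1/6

2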